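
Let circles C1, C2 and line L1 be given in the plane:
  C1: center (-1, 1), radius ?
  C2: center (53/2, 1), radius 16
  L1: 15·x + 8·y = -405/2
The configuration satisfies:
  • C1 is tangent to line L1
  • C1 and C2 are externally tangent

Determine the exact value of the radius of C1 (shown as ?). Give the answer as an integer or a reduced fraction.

23/2

1. [C1‖L1]  r_C1² − 529/4 = 0  ⇒  r_C1 = 23/2 (r>0 drops 1)
2. [ext C1·C2]  r_C1² + 32r_C1 − 2001/4 = 0  ⇒  r_C1 = 23/2 (r>0 drops 1)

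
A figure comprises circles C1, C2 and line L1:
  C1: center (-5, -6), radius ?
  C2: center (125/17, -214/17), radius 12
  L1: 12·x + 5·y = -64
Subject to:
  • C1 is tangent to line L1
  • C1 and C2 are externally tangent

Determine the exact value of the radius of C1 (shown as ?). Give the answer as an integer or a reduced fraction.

2

1. [C1‖L1]  r_C1² − 4 = 0  ⇒  r_C1 = 2 (r>0 drops 1)
2. [ext C1·C2]  r_C1² + 24r_C1 − 52 = 0  ⇒  r_C1 = 2 (r>0 drops 1)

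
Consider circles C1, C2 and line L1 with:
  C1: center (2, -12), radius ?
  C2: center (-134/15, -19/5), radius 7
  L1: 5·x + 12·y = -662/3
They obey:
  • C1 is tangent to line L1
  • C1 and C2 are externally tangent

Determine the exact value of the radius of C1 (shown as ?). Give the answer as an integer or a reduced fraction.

1. [C1‖L1]  r_C1² − 400/9 = 0  ⇒  r_C1 = 20/3 (r>0 drops 1)
2. [ext C1·C2]  r_C1² + 14r_C1 − 1240/9 = 0  ⇒  r_C1 = 20/3 (r>0 drops 1)

20/3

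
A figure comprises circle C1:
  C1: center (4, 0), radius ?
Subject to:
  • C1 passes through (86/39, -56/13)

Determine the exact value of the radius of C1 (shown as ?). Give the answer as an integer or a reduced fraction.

14/3

1. [C1∋P]  r_C1² − 196/9 = 0  ⇒  r_C1 = 14/3 (r>0 drops 1)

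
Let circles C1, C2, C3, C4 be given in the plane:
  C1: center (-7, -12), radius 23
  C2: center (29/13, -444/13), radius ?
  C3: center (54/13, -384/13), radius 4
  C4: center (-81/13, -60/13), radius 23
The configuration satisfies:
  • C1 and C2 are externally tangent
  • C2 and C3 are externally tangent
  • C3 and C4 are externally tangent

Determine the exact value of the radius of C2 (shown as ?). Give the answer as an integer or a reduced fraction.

1. [ext C1·C2]  r_C2² + 46r_C2 − 47 = 0  ⇒  r_C2 = 1 (r>0 drops 1)
2. [ext C2·C3]  r_C2² + 8r_C2 − 9 = 0  ⇒  r_C2 = 1 (r>0 drops 1)

1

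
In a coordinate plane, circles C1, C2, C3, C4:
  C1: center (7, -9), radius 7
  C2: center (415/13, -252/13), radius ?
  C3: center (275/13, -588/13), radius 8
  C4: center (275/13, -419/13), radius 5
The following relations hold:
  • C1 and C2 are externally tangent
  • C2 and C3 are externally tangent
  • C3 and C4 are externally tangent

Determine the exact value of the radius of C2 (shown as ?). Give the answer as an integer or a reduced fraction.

1. [ext C1·C2]  r_C2² + 14r_C2 − 680 = 0  ⇒  r_C2 = 20 (r>0 drops 1)
2. [ext C2·C3]  r_C2² + 16r_C2 − 720 = 0  ⇒  r_C2 = 20 (r>0 drops 1)

20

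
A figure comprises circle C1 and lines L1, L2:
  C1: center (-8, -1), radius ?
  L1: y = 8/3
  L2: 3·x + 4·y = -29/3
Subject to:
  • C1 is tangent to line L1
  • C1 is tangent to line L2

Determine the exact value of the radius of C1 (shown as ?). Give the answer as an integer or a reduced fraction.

1. [C1‖L1]  r_C1² − 121/9 = 0  ⇒  r_C1 = 11/3 (r>0 drops 1)
2. [C1‖L2]  r_C1² − 121/9 = 0  ⇒  r_C1 = 11/3 (r>0 drops 1)

11/3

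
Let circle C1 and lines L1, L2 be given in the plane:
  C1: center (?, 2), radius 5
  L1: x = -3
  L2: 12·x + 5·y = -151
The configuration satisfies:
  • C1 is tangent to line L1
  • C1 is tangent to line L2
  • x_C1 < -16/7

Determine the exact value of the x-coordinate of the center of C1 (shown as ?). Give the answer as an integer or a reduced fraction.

-8

1. [C1‖L1]  x_C1² + 6x_C1 − 16 = 0  ⇒  x_C1 = -8 or 2
2. [C1‖L2]  x_C1² + (161/6)x_C1 + 452/3 = 0  ⇒  x_C1 = -113/6 or -8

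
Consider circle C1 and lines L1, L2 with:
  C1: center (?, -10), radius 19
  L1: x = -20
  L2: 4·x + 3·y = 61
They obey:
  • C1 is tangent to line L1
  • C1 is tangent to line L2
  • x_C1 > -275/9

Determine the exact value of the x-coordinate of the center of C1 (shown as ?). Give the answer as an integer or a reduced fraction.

1. [C1‖L1]  x_C1² + 40x_C1 + 39 = 0  ⇒  x_C1 = -39 or -1
2. [C1‖L2]  x_C1² − (91/2)x_C1 − 93/2 = 0  ⇒  x_C1 = -1 or 93/2

-1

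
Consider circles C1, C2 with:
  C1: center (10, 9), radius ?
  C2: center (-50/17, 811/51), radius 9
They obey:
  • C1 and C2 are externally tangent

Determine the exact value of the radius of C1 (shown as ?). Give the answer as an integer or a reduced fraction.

17/3

1. [ext C1·C2]  r_C1² + 18r_C1 − 1207/9 = 0  ⇒  r_C1 = 17/3 (r>0 drops 1)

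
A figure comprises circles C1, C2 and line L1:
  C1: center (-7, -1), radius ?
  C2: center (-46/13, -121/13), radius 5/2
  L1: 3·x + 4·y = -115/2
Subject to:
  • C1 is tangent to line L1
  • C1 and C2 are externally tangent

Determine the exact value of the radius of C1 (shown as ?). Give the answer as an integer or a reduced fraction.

13/2

1. [C1‖L1]  r_C1² − 169/4 = 0  ⇒  r_C1 = 13/2 (r>0 drops 1)
2. [ext C1·C2]  r_C1² + 5r_C1 − 299/4 = 0  ⇒  r_C1 = 13/2 (r>0 drops 1)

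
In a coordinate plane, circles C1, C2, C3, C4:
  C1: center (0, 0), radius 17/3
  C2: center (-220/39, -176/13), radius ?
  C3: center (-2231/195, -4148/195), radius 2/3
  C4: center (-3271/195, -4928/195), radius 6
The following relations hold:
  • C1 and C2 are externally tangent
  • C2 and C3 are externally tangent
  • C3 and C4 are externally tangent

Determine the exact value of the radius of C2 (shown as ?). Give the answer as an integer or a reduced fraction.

9

1. [ext C1·C2]  r_C2² + (34/3)r_C2 − 183 = 0  ⇒  r_C2 = 9 (r>0 drops 1)
2. [ext C2·C3]  r_C2² + (4/3)r_C2 − 93 = 0  ⇒  r_C2 = 9 (r>0 drops 1)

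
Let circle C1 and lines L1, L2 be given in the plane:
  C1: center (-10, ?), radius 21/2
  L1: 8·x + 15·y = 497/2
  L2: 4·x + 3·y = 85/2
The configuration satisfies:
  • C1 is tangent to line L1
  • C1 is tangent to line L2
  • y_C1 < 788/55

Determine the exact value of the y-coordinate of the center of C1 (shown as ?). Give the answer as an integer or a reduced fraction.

10

1. [C1‖L1]  y_C1² − (219/5)y_C1 + 338 = 0  ⇒  y_C1 = 10 or 169/5
2. [C1‖L2]  y_C1² − 55y_C1 + 450 = 0  ⇒  y_C1 = 10 or 45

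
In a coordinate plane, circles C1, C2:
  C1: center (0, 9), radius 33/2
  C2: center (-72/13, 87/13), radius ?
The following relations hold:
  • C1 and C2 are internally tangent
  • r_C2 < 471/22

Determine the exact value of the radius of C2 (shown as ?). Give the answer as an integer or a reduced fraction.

1. [int C1,C2]  r_C2² − 33r_C2 + 945/4 = 0  ⇒  r_C2 = 21/2 or 45/2
2. given r_C2 < 471/22: keep 21/2

21/2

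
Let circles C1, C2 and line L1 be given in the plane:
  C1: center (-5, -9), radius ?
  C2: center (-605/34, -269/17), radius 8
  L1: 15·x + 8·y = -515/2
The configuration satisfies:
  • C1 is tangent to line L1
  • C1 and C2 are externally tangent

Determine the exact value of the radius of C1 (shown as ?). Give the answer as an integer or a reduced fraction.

13/2

1. [C1‖L1]  r_C1² − 169/4 = 0  ⇒  r_C1 = 13/2 (r>0 drops 1)
2. [ext C1·C2]  r_C1² + 16r_C1 − 585/4 = 0  ⇒  r_C1 = 13/2 (r>0 drops 1)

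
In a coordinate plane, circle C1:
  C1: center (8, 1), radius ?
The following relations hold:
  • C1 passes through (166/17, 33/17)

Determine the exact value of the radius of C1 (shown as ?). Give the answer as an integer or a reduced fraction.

1. [C1∋P]  r_C1² − 4 = 0  ⇒  r_C1 = 2 (r>0 drops 1)

2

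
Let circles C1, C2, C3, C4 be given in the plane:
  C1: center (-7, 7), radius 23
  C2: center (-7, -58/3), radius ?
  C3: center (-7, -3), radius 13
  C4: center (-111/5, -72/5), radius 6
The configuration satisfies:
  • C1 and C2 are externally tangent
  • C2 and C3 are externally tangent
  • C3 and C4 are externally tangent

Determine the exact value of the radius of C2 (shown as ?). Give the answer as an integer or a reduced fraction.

10/3

1. [ext C1·C2]  r_C2² + 46r_C2 − 1480/9 = 0  ⇒  r_C2 = 10/3 (r>0 drops 1)
2. [ext C2·C3]  r_C2² + 26r_C2 − 880/9 = 0  ⇒  r_C2 = 10/3 (r>0 drops 1)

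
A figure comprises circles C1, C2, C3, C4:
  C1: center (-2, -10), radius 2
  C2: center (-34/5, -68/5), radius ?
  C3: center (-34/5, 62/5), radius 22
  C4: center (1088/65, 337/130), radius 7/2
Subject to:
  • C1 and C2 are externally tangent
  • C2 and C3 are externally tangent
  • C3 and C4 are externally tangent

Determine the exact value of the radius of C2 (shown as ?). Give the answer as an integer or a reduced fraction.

1. [ext C1·C2]  r_C2² + 4r_C2 − 32 = 0  ⇒  r_C2 = 4 (r>0 drops 1)
2. [ext C2·C3]  r_C2² + 44r_C2 − 192 = 0  ⇒  r_C2 = 4 (r>0 drops 1)

4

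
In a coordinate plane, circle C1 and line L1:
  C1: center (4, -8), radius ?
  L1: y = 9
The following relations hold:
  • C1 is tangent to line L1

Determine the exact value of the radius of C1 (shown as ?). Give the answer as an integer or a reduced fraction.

17

1. [C1‖L1]  r_C1² − 289 = 0  ⇒  r_C1 = 17 (r>0 drops 1)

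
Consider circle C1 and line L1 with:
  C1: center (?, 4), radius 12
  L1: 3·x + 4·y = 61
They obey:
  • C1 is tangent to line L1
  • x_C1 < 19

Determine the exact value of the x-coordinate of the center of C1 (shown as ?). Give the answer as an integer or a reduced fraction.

-5

1. [C1‖L1]  x_C1² − 30x_C1 − 175 = 0  ⇒  x_C1 = -5 or 35
2. given x_C1 < 19: keep -5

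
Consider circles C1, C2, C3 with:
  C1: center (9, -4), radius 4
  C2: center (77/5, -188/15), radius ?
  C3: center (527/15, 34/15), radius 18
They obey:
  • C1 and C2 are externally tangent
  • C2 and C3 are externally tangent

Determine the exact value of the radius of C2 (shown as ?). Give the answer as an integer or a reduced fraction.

20/3

1. [ext C1·C2]  r_C2² + 8r_C2 − 880/9 = 0  ⇒  r_C2 = 20/3 (r>0 drops 1)
2. [ext C2·C3]  r_C2² + 36r_C2 − 2560/9 = 0  ⇒  r_C2 = 20/3 (r>0 drops 1)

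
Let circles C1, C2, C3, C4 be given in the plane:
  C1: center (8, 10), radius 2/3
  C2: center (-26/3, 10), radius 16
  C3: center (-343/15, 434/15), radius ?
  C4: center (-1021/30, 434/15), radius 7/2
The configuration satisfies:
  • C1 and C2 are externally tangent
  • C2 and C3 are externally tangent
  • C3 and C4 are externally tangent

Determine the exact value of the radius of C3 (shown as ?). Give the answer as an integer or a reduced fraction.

1. [ext C2·C3]  r_C3² + 32r_C3 − 2737/9 = 0  ⇒  r_C3 = 23/3 (r>0 drops 1)
2. [ext C3·C4]  r_C3² + 7r_C3 − 1012/9 = 0  ⇒  r_C3 = 23/3 (r>0 drops 1)

23/3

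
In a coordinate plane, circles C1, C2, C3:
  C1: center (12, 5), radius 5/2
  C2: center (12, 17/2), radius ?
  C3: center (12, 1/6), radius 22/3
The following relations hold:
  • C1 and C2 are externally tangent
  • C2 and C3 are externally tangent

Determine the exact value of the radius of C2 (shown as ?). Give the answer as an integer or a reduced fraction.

1

1. [ext C1·C2]  r_C2² + 5r_C2 − 6 = 0  ⇒  r_C2 = 1 (r>0 drops 1)
2. [ext C2·C3]  r_C2² + (44/3)r_C2 − 47/3 = 0  ⇒  r_C2 = 1 (r>0 drops 1)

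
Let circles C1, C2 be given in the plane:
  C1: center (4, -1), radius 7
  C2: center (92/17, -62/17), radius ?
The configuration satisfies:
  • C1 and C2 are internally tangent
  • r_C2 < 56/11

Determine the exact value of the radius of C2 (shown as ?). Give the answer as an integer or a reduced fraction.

1. [int C1,C2]  r_C2² − 14r_C2 + 40 = 0  ⇒  r_C2 = 4 or 10
2. given r_C2 < 56/11: keep 4

4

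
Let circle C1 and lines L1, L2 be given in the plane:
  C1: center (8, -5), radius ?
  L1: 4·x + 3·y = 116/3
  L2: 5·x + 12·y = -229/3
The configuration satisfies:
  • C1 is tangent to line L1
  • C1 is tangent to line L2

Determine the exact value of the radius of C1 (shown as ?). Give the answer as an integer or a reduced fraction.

13/3

1. [C1‖L1]  r_C1² − 169/9 = 0  ⇒  r_C1 = 13/3 (r>0 drops 1)
2. [C1‖L2]  r_C1² − 169/9 = 0  ⇒  r_C1 = 13/3 (r>0 drops 1)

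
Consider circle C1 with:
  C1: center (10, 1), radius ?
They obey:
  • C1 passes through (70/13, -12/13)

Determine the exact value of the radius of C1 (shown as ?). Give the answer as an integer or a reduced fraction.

5

1. [C1∋P]  r_C1² − 25 = 0  ⇒  r_C1 = 5 (r>0 drops 1)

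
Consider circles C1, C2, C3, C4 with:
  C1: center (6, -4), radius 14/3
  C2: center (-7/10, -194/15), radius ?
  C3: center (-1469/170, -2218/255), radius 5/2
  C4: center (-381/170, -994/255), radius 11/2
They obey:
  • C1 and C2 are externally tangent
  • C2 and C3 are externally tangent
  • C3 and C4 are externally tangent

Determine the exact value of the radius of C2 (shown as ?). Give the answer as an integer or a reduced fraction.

1. [ext C1·C2]  r_C2² + (28/3)r_C2 − 1235/12 = 0  ⇒  r_C2 = 13/2 (r>0 drops 1)
2. [ext C2·C3]  r_C2² + 5r_C2 − 299/4 = 0  ⇒  r_C2 = 13/2 (r>0 drops 1)

13/2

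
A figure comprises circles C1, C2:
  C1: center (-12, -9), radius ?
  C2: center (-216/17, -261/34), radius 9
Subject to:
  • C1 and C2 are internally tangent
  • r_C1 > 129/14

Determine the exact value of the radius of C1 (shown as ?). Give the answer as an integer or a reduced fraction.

21/2

1. [int C1,C2]  r_C1² − 18r_C1 + 315/4 = 0  ⇒  r_C1 = 15/2 or 21/2
2. given r_C1 > 129/14: keep 21/2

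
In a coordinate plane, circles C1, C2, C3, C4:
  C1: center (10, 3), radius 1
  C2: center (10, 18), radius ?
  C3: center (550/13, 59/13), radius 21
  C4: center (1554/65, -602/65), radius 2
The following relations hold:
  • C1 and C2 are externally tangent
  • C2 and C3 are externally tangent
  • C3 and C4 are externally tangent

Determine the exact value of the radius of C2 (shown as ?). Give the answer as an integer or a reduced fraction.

14

1. [ext C1·C2]  r_C2² + 2r_C2 − 224 = 0  ⇒  r_C2 = 14 (r>0 drops 1)
2. [ext C2·C3]  r_C2² + 42r_C2 − 784 = 0  ⇒  r_C2 = 14 (r>0 drops 1)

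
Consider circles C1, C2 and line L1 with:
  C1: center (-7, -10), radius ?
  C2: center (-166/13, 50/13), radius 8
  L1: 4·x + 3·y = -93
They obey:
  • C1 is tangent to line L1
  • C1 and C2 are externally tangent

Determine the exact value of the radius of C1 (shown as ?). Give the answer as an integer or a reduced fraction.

1. [C1‖L1]  r_C1² − 49 = 0  ⇒  r_C1 = 7 (r>0 drops 1)
2. [ext C1·C2]  r_C1² + 16r_C1 − 161 = 0  ⇒  r_C1 = 7 (r>0 drops 1)

7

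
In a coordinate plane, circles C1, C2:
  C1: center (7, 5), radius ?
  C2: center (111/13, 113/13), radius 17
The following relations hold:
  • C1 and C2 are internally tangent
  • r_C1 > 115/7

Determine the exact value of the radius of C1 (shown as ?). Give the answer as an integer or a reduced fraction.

21

1. [int C1,C2]  r_C1² − 34r_C1 + 273 = 0  ⇒  r_C1 = 13 or 21
2. given r_C1 > 115/7: keep 21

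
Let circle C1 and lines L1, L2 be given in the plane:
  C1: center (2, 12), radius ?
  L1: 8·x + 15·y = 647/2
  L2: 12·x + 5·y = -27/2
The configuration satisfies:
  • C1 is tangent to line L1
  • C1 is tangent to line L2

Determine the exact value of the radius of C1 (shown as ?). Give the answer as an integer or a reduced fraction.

1. [C1‖L1]  r_C1² − 225/4 = 0  ⇒  r_C1 = 15/2 (r>0 drops 1)
2. [C1‖L2]  r_C1² − 225/4 = 0  ⇒  r_C1 = 15/2 (r>0 drops 1)

15/2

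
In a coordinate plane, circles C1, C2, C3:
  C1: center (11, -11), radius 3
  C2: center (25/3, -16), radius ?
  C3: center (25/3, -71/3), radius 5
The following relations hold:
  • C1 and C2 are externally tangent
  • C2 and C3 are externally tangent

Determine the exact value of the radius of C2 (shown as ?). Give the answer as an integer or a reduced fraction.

1. [ext C1·C2]  r_C2² + 6r_C2 − 208/9 = 0  ⇒  r_C2 = 8/3 (r>0 drops 1)
2. [ext C2·C3]  r_C2² + 10r_C2 − 304/9 = 0  ⇒  r_C2 = 8/3 (r>0 drops 1)

8/3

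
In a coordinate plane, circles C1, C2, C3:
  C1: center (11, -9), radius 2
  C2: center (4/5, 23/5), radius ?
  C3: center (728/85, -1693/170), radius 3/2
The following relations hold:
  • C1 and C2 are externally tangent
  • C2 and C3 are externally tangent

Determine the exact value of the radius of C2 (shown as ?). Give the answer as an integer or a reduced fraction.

1. [ext C1·C2]  r_C2² + 4r_C2 − 285 = 0  ⇒  r_C2 = 15 (r>0 drops 1)
2. [ext C2·C3]  r_C2² + 3r_C2 − 270 = 0  ⇒  r_C2 = 15 (r>0 drops 1)

15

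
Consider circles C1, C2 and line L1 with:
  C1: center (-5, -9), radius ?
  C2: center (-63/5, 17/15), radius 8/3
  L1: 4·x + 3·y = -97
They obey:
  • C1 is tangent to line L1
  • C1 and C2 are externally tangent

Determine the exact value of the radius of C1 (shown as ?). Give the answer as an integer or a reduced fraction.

1. [C1‖L1]  r_C1² − 100 = 0  ⇒  r_C1 = 10 (r>0 drops 1)
2. [ext C1·C2]  r_C1² + (16/3)r_C1 − 460/3 = 0  ⇒  r_C1 = 10 (r>0 drops 1)

10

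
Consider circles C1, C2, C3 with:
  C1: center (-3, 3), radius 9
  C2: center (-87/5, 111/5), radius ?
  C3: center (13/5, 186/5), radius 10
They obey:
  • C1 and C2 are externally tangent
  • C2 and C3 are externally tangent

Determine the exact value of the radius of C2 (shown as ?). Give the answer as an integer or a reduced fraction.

15

1. [ext C1·C2]  r_C2² + 18r_C2 − 495 = 0  ⇒  r_C2 = 15 (r>0 drops 1)
2. [ext C2·C3]  r_C2² + 20r_C2 − 525 = 0  ⇒  r_C2 = 15 (r>0 drops 1)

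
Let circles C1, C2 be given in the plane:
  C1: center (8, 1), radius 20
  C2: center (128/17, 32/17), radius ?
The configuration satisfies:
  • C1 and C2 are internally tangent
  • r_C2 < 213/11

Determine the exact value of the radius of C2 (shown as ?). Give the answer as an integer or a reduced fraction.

19

1. [int C1,C2]  r_C2² − 40r_C2 + 399 = 0  ⇒  r_C2 = 19 or 21
2. given r_C2 < 213/11: keep 19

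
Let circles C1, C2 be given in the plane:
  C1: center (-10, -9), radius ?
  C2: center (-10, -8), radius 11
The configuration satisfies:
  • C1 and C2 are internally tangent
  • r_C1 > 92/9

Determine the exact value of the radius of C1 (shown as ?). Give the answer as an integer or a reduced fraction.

1. [int C1,C2]  r_C1² − 22r_C1 + 120 = 0  ⇒  r_C1 = 10 or 12
2. given r_C1 > 92/9: keep 12

12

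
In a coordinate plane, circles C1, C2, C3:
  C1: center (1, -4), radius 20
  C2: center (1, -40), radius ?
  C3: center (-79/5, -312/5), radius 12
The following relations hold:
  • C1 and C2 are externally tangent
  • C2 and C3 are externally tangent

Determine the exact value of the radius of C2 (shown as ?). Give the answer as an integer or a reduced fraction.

1. [ext C1·C2]  r_C2² + 40r_C2 − 896 = 0  ⇒  r_C2 = 16 (r>0 drops 1)
2. [ext C2·C3]  r_C2² + 24r_C2 − 640 = 0  ⇒  r_C2 = 16 (r>0 drops 1)

16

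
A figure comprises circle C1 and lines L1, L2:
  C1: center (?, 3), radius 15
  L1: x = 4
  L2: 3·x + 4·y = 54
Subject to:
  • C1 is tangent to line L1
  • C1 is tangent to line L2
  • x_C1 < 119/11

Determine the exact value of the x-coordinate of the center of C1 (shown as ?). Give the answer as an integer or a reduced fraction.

-11

1. [C1‖L1]  x_C1² − 8x_C1 − 209 = 0  ⇒  x_C1 = -11 or 19
2. [C1‖L2]  x_C1² − 28x_C1 − 429 = 0  ⇒  x_C1 = -11 or 39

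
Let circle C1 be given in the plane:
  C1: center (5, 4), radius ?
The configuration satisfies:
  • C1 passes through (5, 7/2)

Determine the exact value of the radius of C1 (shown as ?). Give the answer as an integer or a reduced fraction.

1. [C1∋P]  r_C1² − 1/4 = 0  ⇒  r_C1 = 1/2 (r>0 drops 1)

1/2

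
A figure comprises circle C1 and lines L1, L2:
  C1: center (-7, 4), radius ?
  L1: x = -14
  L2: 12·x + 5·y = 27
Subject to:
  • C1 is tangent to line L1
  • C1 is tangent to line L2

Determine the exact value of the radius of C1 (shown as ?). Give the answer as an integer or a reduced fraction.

7

1. [C1‖L1]  r_C1² − 49 = 0  ⇒  r_C1 = 7 (r>0 drops 1)
2. [C1‖L2]  r_C1² − 49 = 0  ⇒  r_C1 = 7 (r>0 drops 1)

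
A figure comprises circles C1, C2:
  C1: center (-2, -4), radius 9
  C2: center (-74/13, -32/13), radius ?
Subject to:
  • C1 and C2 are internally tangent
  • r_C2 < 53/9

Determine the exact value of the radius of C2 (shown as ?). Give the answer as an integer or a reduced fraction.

5

1. [int C1,C2]  r_C2² − 18r_C2 + 65 = 0  ⇒  r_C2 = 5 or 13
2. given r_C2 < 53/9: keep 5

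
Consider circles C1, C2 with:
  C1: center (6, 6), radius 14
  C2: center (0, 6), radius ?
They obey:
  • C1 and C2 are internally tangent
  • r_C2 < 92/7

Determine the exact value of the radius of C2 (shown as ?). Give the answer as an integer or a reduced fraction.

8

1. [int C1,C2]  r_C2² − 28r_C2 + 160 = 0  ⇒  r_C2 = 8 or 20
2. given r_C2 < 92/7: keep 8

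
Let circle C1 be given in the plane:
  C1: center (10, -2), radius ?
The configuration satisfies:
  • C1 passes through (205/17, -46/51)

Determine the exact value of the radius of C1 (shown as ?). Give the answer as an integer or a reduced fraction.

7/3

1. [C1∋P]  r_C1² − 49/9 = 0  ⇒  r_C1 = 7/3 (r>0 drops 1)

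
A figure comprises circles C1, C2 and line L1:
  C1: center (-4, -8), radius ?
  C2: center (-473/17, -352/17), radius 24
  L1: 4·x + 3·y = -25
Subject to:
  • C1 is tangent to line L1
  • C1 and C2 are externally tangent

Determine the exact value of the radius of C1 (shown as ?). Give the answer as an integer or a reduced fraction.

1. [C1‖L1]  r_C1² − 9 = 0  ⇒  r_C1 = 3 (r>0 drops 1)
2. [ext C1·C2]  r_C1² + 48r_C1 − 153 = 0  ⇒  r_C1 = 3 (r>0 drops 1)

3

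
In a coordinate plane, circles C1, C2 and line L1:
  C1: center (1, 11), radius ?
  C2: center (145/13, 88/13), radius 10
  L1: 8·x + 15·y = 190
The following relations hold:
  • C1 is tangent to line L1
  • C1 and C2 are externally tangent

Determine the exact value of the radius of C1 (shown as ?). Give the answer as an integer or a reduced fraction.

1

1. [C1‖L1]  r_C1² − 1 = 0  ⇒  r_C1 = 1 (r>0 drops 1)
2. [ext C1·C2]  r_C1² + 20r_C1 − 21 = 0  ⇒  r_C1 = 1 (r>0 drops 1)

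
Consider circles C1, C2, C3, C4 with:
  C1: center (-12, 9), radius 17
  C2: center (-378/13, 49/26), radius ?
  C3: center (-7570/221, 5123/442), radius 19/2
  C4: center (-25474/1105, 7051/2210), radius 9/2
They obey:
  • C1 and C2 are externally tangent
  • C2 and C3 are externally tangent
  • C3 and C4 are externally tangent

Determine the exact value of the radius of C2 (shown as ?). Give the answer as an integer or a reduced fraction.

3/2

1. [ext C1·C2]  r_C2² + 34r_C2 − 213/4 = 0  ⇒  r_C2 = 3/2 (r>0 drops 1)
2. [ext C2·C3]  r_C2² + 19r_C2 − 123/4 = 0  ⇒  r_C2 = 3/2 (r>0 drops 1)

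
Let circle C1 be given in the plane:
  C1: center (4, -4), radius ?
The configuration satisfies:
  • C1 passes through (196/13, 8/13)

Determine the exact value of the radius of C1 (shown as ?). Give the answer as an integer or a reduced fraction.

12

1. [C1∋P]  r_C1² − 144 = 0  ⇒  r_C1 = 12 (r>0 drops 1)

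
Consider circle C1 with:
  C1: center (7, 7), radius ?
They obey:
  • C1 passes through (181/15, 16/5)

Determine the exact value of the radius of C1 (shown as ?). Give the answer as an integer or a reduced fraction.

19/3

1. [C1∋P]  r_C1² − 361/9 = 0  ⇒  r_C1 = 19/3 (r>0 drops 1)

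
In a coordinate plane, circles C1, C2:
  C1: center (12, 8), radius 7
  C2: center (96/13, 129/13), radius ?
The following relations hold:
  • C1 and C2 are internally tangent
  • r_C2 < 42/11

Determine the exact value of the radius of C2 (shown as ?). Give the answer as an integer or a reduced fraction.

1. [int C1,C2]  r_C2² − 14r_C2 + 24 = 0  ⇒  r_C2 = 2 or 12
2. given r_C2 < 42/11: keep 2

2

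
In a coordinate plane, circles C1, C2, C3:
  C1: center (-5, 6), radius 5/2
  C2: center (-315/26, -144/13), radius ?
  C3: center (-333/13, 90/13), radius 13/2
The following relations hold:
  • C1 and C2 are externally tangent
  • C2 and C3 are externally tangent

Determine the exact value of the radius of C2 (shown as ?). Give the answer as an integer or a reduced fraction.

16

1. [ext C1·C2]  r_C2² + 5r_C2 − 336 = 0  ⇒  r_C2 = 16 (r>0 drops 1)
2. [ext C2·C3]  r_C2² + 13r_C2 − 464 = 0  ⇒  r_C2 = 16 (r>0 drops 1)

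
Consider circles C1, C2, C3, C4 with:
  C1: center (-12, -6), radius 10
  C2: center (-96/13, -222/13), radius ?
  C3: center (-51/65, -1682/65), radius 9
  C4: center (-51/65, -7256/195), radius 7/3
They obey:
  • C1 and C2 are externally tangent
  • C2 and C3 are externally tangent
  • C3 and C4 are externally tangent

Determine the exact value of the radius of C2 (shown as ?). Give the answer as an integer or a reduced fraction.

2

1. [ext C1·C2]  r_C2² + 20r_C2 − 44 = 0  ⇒  r_C2 = 2 (r>0 drops 1)
2. [ext C2·C3]  r_C2² + 18r_C2 − 40 = 0  ⇒  r_C2 = 2 (r>0 drops 1)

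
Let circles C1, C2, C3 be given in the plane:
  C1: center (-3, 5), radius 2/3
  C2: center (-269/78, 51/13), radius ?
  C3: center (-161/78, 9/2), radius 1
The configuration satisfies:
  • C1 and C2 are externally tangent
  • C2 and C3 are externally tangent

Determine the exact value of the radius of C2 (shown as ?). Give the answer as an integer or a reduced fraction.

1/2

1. [ext C1·C2]  r_C2² + (4/3)r_C2 − 11/12 = 0  ⇒  r_C2 = 1/2 (r>0 drops 1)
2. [ext C2·C3]  r_C2² + 2r_C2 − 5/4 = 0  ⇒  r_C2 = 1/2 (r>0 drops 1)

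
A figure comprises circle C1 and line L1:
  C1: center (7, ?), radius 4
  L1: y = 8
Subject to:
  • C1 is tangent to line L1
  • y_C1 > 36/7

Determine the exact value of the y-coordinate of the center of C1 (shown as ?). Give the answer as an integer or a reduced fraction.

12

1. [C1‖L1]  y_C1² − 16y_C1 + 48 = 0  ⇒  y_C1 = 4 or 12
2. given y_C1 > 36/7: keep 12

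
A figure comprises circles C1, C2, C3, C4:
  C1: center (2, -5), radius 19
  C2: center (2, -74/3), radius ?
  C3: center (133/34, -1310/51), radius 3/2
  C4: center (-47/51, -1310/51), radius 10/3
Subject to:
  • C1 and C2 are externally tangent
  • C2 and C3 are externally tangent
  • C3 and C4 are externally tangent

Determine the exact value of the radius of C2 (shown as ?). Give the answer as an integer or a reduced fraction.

1. [ext C1·C2]  r_C2² + 38r_C2 − 232/9 = 0  ⇒  r_C2 = 2/3 (r>0 drops 1)
2. [ext C2·C3]  r_C2² + 3r_C2 − 22/9 = 0  ⇒  r_C2 = 2/3 (r>0 drops 1)

2/3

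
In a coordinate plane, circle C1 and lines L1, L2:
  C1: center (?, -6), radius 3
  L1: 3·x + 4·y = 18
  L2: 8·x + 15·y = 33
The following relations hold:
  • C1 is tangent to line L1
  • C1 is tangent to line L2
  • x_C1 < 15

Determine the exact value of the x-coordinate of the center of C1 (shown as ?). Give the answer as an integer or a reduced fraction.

1. [C1‖L1]  x_C1² − 28x_C1 + 171 = 0  ⇒  x_C1 = 9 or 19
2. [C1‖L2]  x_C1² − (123/4)x_C1 + 783/4 = 0  ⇒  x_C1 = 9 or 87/4

9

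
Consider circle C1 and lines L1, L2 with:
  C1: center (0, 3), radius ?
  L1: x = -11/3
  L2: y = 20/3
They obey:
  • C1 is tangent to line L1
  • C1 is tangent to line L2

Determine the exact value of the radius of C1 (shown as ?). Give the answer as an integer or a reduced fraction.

11/3

1. [C1‖L1]  r_C1² − 121/9 = 0  ⇒  r_C1 = 11/3 (r>0 drops 1)
2. [C1‖L2]  r_C1² − 121/9 = 0  ⇒  r_C1 = 11/3 (r>0 drops 1)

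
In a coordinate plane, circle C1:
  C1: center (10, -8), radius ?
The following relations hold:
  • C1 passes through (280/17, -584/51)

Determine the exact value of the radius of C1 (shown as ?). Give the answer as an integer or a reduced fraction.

1. [C1∋P]  r_C1² − 484/9 = 0  ⇒  r_C1 = 22/3 (r>0 drops 1)

22/3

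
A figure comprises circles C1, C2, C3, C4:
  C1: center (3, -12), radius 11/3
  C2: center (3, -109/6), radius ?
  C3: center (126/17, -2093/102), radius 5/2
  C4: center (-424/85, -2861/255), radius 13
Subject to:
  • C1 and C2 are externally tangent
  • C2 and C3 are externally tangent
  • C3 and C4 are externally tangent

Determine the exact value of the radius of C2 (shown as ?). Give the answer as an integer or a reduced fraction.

1. [ext C1·C2]  r_C2² + (22/3)r_C2 − 295/12 = 0  ⇒  r_C2 = 5/2 (r>0 drops 1)
2. [ext C2·C3]  r_C2² + 5r_C2 − 75/4 = 0  ⇒  r_C2 = 5/2 (r>0 drops 1)

5/2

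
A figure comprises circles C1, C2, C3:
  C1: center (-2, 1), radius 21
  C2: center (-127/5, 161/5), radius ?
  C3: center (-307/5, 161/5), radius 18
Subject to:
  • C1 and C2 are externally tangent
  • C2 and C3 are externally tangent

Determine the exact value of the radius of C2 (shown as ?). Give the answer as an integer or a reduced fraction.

18

1. [ext C1·C2]  r_C2² + 42r_C2 − 1080 = 0  ⇒  r_C2 = 18 (r>0 drops 1)
2. [ext C2·C3]  r_C2² + 36r_C2 − 972 = 0  ⇒  r_C2 = 18 (r>0 drops 1)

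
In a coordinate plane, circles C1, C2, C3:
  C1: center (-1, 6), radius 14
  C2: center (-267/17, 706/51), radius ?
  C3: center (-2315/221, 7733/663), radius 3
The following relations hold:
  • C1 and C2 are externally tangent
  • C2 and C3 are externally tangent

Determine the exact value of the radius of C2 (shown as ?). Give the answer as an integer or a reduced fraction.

1. [ext C1·C2]  r_C2² + 28r_C2 − 736/9 = 0  ⇒  r_C2 = 8/3 (r>0 drops 1)
2. [ext C2·C3]  r_C2² + 6r_C2 − 208/9 = 0  ⇒  r_C2 = 8/3 (r>0 drops 1)

8/3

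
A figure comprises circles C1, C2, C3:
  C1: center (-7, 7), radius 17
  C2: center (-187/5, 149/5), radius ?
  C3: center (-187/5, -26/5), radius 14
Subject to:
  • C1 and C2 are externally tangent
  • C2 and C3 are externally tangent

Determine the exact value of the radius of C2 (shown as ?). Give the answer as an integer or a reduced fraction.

21

1. [ext C1·C2]  r_C2² + 34r_C2 − 1155 = 0  ⇒  r_C2 = 21 (r>0 drops 1)
2. [ext C2·C3]  r_C2² + 28r_C2 − 1029 = 0  ⇒  r_C2 = 21 (r>0 drops 1)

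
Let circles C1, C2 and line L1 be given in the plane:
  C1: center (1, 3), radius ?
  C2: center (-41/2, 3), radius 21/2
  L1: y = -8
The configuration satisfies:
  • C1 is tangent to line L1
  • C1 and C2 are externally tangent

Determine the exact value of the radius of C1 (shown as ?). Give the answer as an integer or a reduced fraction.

11

1. [C1‖L1]  r_C1² − 121 = 0  ⇒  r_C1 = 11 (r>0 drops 1)
2. [ext C1·C2]  r_C1² + 21r_C1 − 352 = 0  ⇒  r_C1 = 11 (r>0 drops 1)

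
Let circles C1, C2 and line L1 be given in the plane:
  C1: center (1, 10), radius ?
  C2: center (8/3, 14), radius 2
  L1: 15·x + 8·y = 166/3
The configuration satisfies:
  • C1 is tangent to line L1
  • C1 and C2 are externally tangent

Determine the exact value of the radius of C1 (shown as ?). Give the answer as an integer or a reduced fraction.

7/3

1. [C1‖L1]  r_C1² − 49/9 = 0  ⇒  r_C1 = 7/3 (r>0 drops 1)
2. [ext C1·C2]  r_C1² + 4r_C1 − 133/9 = 0  ⇒  r_C1 = 7/3 (r>0 drops 1)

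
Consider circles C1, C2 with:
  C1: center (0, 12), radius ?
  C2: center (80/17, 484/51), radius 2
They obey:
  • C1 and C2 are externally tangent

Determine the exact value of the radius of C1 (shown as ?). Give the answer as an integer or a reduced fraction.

10/3

1. [ext C1·C2]  r_C1² + 4r_C1 − 220/9 = 0  ⇒  r_C1 = 10/3 (r>0 drops 1)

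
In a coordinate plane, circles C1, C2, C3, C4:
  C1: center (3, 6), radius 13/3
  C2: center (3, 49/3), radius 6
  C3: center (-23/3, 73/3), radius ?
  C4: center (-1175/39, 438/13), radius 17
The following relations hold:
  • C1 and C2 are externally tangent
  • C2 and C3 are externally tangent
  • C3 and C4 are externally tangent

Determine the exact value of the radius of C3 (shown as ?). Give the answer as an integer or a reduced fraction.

1. [ext C2·C3]  r_C3² + 12r_C3 − 1276/9 = 0  ⇒  r_C3 = 22/3 (r>0 drops 1)
2. [ext C3·C4]  r_C3² + 34r_C3 − 2728/9 = 0  ⇒  r_C3 = 22/3 (r>0 drops 1)

22/3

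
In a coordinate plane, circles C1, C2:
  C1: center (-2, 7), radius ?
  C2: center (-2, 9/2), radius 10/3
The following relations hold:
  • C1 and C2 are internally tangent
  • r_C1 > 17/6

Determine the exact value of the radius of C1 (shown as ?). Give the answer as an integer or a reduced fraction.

35/6

1. [int C1,C2]  r_C1² − (20/3)r_C1 + 175/36 = 0  ⇒  r_C1 = 5/6 or 35/6
2. given r_C1 > 17/6: keep 35/6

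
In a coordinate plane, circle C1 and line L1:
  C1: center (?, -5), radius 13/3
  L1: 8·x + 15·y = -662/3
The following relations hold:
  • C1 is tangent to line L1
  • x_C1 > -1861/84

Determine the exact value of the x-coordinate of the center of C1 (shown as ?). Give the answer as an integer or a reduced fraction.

1. [C1‖L1]  x_C1² + (437/12)x_C1 + 987/4 = 0  ⇒  x_C1 = -329/12 or -9
2. given x_C1 > -1861/84: keep -9

-9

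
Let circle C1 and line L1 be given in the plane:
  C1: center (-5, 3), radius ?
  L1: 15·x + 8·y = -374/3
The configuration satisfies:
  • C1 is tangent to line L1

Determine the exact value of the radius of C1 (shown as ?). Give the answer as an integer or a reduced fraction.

1. [C1‖L1]  r_C1² − 169/9 = 0  ⇒  r_C1 = 13/3 (r>0 drops 1)

13/3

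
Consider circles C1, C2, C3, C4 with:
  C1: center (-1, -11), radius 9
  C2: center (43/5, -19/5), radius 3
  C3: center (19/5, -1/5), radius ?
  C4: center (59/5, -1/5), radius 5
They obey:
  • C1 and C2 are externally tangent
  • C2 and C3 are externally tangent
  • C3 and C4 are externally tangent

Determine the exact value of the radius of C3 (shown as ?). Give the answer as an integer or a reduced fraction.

1. [ext C2·C3]  r_C3² + 6r_C3 − 27 = 0  ⇒  r_C3 = 3 (r>0 drops 1)
2. [ext C3·C4]  r_C3² + 10r_C3 − 39 = 0  ⇒  r_C3 = 3 (r>0 drops 1)

3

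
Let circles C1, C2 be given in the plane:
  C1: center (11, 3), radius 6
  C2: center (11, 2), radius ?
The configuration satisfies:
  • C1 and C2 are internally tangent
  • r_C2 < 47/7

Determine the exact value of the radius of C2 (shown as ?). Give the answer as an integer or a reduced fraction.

5

1. [int C1,C2]  r_C2² − 12r_C2 + 35 = 0  ⇒  r_C2 = 5 or 7
2. given r_C2 < 47/7: keep 5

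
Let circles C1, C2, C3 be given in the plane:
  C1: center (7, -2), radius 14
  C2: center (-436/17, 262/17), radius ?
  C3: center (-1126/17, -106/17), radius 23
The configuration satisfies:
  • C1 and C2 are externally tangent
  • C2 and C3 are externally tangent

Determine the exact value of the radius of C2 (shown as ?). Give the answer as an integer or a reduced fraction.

1. [ext C1·C2]  r_C2² + 28r_C2 − 1173 = 0  ⇒  r_C2 = 23 (r>0 drops 1)
2. [ext C2·C3]  r_C2² + 46r_C2 − 1587 = 0  ⇒  r_C2 = 23 (r>0 drops 1)

23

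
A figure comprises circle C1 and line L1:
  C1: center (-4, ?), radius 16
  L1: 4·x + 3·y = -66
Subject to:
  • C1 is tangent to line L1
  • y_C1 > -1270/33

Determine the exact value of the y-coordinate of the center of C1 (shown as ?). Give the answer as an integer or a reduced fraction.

10

1. [C1‖L1]  y_C1² + (100/3)y_C1 − 1300/3 = 0  ⇒  y_C1 = -130/3 or 10
2. given y_C1 > -1270/33: keep 10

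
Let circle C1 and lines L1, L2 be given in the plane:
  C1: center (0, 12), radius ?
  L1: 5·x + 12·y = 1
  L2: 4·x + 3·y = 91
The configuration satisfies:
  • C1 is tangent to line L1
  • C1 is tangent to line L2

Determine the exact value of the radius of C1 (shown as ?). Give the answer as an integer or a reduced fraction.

11

1. [C1‖L1]  r_C1² − 121 = 0  ⇒  r_C1 = 11 (r>0 drops 1)
2. [C1‖L2]  r_C1² − 121 = 0  ⇒  r_C1 = 11 (r>0 drops 1)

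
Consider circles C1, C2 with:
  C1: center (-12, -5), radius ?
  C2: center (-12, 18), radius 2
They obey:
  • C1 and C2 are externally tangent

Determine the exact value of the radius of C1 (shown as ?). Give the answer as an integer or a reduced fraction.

21

1. [ext C1·C2]  r_C1² + 4r_C1 − 525 = 0  ⇒  r_C1 = 21 (r>0 drops 1)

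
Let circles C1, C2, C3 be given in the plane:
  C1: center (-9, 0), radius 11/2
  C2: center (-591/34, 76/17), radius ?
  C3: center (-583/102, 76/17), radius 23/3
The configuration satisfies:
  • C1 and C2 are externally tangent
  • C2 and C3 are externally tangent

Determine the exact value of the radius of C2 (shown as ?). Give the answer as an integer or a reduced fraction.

1. [ext C1·C2]  r_C2² + 11r_C2 − 60 = 0  ⇒  r_C2 = 4 (r>0 drops 1)
2. [ext C2·C3]  r_C2² + (46/3)r_C2 − 232/3 = 0  ⇒  r_C2 = 4 (r>0 drops 1)

4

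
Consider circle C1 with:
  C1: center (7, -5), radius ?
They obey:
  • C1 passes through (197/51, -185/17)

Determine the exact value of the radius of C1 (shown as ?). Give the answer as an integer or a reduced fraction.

20/3

1. [C1∋P]  r_C1² − 400/9 = 0  ⇒  r_C1 = 20/3 (r>0 drops 1)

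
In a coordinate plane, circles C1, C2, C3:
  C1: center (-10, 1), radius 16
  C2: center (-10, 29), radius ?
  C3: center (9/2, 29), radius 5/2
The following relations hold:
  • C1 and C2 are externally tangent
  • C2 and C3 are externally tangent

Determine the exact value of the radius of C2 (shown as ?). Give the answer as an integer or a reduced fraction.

12

1. [ext C1·C2]  r_C2² + 32r_C2 − 528 = 0  ⇒  r_C2 = 12 (r>0 drops 1)
2. [ext C2·C3]  r_C2² + 5r_C2 − 204 = 0  ⇒  r_C2 = 12 (r>0 drops 1)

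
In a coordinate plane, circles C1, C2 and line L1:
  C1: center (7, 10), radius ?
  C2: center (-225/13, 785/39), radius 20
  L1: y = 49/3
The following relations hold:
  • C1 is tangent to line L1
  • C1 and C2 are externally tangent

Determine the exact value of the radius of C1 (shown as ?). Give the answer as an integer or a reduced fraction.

1. [C1‖L1]  r_C1² − 361/9 = 0  ⇒  r_C1 = 19/3 (r>0 drops 1)
2. [ext C1·C2]  r_C1² + 40r_C1 − 2641/9 = 0  ⇒  r_C1 = 19/3 (r>0 drops 1)

19/3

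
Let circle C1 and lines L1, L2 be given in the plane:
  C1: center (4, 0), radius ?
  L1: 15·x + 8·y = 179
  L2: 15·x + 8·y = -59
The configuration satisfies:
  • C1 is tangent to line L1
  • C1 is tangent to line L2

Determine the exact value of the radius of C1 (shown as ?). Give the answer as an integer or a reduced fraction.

1. [C1‖L1]  r_C1² − 49 = 0  ⇒  r_C1 = 7 (r>0 drops 1)
2. [C1‖L2]  r_C1² − 49 = 0  ⇒  r_C1 = 7 (r>0 drops 1)

7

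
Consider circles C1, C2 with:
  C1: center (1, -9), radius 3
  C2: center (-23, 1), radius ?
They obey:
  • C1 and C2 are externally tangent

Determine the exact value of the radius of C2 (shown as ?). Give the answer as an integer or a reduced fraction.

1. [ext C1·C2]  r_C2² + 6r_C2 − 667 = 0  ⇒  r_C2 = 23 (r>0 drops 1)

23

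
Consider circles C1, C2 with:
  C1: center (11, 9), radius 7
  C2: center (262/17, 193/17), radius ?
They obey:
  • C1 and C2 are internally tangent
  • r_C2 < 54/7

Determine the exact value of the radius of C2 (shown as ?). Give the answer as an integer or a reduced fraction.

1. [int C1,C2]  r_C2² − 14r_C2 + 24 = 0  ⇒  r_C2 = 2 or 12
2. given r_C2 < 54/7: keep 2

2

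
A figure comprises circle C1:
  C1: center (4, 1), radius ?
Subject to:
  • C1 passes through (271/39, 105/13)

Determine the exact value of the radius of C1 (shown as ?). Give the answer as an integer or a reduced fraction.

23/3

1. [C1∋P]  r_C1² − 529/9 = 0  ⇒  r_C1 = 23/3 (r>0 drops 1)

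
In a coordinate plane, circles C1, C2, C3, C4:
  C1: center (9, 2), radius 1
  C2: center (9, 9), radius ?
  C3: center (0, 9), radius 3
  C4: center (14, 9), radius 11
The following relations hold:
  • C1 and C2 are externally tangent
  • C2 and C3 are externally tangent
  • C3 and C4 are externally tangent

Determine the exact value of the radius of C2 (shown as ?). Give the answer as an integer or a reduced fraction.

1. [ext C1·C2]  r_C2² + 2r_C2 − 48 = 0  ⇒  r_C2 = 6 (r>0 drops 1)
2. [ext C2·C3]  r_C2² + 6r_C2 − 72 = 0  ⇒  r_C2 = 6 (r>0 drops 1)

6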